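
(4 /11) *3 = 12 /11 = 1.09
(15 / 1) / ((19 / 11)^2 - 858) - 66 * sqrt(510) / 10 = -33 * sqrt(510) / 5 - 1815 / 103457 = -149.07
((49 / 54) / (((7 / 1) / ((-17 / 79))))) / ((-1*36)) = 119 / 153576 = 0.00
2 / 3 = 0.67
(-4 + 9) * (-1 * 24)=-120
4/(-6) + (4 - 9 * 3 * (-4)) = 334/3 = 111.33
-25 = -25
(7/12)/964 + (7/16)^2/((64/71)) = 2522485/11845632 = 0.21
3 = 3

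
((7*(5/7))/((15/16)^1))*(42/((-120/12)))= -112/5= -22.40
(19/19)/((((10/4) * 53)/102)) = 0.77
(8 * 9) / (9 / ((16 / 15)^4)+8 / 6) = 14155776 / 1629019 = 8.69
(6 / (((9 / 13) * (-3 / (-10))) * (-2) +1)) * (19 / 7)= 195 / 7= 27.86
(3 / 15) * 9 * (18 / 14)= 81 / 35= 2.31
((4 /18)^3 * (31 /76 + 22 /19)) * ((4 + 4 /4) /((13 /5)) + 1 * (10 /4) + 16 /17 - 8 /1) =-8155 /180063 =-0.05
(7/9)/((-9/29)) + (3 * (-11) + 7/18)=-5689/162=-35.12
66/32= 33/16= 2.06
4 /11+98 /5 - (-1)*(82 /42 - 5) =19538 /1155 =16.92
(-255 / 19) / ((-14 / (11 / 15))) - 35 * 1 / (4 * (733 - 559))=60421 / 92568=0.65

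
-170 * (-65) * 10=110500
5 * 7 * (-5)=-175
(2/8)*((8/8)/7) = 1/28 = 0.04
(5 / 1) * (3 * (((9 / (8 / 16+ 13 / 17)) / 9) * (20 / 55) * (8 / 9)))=5440 / 1419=3.83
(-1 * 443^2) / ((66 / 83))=-16288667 / 66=-246797.98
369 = 369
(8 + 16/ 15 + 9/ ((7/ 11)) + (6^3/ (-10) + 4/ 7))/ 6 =229/ 630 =0.36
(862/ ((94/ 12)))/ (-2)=-2586/ 47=-55.02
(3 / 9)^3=1 / 27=0.04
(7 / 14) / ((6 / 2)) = 1 / 6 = 0.17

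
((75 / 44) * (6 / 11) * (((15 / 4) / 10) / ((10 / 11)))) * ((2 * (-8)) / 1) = -135 / 22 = -6.14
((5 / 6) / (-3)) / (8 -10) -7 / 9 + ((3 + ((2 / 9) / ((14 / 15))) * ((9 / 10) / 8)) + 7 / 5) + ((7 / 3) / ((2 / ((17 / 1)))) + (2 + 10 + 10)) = 45.62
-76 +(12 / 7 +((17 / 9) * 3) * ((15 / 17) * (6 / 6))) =-485 / 7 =-69.29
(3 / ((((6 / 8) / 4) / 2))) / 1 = 32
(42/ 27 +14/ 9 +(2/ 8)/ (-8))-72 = -19849/ 288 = -68.92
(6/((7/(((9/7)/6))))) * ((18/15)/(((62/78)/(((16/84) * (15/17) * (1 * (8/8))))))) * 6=50544/180761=0.28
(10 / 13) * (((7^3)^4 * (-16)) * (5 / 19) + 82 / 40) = -22146059520821 / 494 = -44830080001.66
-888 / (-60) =74 / 5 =14.80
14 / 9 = 1.56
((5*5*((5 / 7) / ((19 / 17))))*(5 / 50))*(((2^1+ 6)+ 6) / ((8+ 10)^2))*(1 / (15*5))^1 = 17 / 18468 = 0.00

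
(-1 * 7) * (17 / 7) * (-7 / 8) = 119 / 8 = 14.88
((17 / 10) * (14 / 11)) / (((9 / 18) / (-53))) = -12614 / 55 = -229.35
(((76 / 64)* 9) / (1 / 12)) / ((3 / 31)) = 5301 / 4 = 1325.25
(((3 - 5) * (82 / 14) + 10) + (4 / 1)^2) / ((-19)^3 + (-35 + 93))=-100 / 47607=-0.00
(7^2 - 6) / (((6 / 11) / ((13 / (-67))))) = -6149 / 402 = -15.30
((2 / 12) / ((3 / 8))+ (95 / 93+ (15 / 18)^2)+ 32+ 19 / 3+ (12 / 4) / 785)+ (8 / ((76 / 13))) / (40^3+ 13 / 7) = 302000067474821 / 7457239106820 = 40.50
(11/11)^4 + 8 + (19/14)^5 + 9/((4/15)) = 25468075/537824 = 47.35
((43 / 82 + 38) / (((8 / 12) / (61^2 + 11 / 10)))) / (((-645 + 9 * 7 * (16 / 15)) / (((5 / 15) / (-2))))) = 4354857 / 70192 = 62.04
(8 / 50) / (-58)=-2 / 725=-0.00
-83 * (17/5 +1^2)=-1826/5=-365.20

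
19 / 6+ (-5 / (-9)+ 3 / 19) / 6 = 3371 / 1026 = 3.29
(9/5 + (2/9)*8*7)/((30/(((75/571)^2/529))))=16025/1034854134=0.00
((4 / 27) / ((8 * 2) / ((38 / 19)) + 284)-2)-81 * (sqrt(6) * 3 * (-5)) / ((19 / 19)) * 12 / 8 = -3941 / 1971 + 3645 * sqrt(6) / 2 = 4462.20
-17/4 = -4.25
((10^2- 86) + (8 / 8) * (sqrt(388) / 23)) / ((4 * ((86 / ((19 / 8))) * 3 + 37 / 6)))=57 * sqrt(97) / 301001 + 399 / 13087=0.03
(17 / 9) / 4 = 17 / 36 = 0.47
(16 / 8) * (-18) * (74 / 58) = -1332 / 29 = -45.93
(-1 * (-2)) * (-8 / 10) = -8 / 5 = -1.60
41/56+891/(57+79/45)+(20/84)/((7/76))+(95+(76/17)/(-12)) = 498234953/4404904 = 113.11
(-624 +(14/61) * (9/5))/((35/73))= -13884162/10675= -1300.62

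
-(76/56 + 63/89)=-2573/1246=-2.07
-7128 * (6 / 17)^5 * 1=-55427328 / 1419857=-39.04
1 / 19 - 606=-605.95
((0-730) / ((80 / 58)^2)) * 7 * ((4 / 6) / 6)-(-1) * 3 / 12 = -429391 / 1440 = -298.19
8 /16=1 /2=0.50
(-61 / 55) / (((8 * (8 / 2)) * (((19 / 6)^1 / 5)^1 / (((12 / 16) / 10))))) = -549 / 133760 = -0.00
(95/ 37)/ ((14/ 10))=475/ 259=1.83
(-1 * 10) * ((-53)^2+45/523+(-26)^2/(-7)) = -99305160/3661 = -27125.15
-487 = -487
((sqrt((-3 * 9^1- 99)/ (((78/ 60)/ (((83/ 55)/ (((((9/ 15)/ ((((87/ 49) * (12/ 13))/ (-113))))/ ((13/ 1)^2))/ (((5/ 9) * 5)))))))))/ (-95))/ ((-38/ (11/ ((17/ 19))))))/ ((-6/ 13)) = -13 * sqrt(314149605)/ 766479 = -0.30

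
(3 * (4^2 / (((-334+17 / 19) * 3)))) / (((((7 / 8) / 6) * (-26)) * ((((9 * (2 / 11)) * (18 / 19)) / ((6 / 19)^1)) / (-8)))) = -107008 / 5183451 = -0.02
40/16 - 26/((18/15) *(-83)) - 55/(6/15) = -33550/249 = -134.74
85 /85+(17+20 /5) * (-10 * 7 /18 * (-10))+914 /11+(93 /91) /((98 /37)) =265201103 /294294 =901.14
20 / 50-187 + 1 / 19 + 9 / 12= -70603 / 380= -185.80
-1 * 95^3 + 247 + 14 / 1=-857114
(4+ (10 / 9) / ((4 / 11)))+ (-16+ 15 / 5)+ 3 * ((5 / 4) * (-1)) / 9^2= -647 / 108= -5.99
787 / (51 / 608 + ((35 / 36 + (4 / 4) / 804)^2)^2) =63262676239538976 / 78929286571619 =801.51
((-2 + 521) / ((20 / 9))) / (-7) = -4671 / 140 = -33.36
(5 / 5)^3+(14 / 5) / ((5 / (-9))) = -101 / 25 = -4.04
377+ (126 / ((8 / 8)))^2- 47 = 16206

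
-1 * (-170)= 170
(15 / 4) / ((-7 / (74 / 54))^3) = -253265 / 9001692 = -0.03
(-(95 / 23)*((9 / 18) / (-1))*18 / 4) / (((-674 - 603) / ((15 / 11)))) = -12825 / 1292324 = -0.01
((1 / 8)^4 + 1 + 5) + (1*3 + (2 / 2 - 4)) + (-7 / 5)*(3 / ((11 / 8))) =663607 / 225280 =2.95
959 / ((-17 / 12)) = -11508 / 17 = -676.94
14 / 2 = 7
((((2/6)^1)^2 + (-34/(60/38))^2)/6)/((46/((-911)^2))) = 43302788017/31050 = 1394614.75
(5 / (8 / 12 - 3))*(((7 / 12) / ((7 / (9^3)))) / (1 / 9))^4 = -191491008272.55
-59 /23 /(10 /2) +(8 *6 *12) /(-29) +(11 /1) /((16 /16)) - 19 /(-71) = -2156521 /236785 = -9.11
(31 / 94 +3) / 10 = 313 / 940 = 0.33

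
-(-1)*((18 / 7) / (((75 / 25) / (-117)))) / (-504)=39 / 196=0.20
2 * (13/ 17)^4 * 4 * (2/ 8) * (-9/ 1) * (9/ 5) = -4626882/ 417605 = -11.08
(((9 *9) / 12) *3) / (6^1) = 3.38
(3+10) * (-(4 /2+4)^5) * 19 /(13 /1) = -147744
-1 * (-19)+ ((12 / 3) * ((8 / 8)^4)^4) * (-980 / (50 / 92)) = -35969 / 5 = -7193.80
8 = 8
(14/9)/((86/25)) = 175/387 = 0.45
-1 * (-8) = 8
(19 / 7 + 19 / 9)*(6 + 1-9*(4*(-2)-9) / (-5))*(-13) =466336 / 315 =1480.43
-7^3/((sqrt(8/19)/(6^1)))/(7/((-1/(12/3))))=147 * sqrt(38)/8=113.27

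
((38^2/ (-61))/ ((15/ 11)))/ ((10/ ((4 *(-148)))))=4701664/ 4575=1027.69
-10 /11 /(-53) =10 /583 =0.02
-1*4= -4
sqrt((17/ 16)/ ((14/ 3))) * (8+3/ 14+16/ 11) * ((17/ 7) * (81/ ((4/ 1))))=2050353 * sqrt(714)/ 241472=226.89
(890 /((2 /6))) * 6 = 16020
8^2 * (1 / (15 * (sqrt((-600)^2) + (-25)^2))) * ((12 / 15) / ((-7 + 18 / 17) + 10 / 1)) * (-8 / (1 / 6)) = -69632 / 2113125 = -0.03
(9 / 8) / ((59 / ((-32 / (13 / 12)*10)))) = -4320 / 767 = -5.63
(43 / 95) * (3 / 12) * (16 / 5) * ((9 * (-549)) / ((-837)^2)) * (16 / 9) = -167872 / 36974475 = -0.00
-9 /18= -1 /2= -0.50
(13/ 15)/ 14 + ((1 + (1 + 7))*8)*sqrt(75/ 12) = 37813/ 210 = 180.06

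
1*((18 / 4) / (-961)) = -9 / 1922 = -0.00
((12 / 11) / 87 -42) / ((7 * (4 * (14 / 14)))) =-6697 / 4466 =-1.50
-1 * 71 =-71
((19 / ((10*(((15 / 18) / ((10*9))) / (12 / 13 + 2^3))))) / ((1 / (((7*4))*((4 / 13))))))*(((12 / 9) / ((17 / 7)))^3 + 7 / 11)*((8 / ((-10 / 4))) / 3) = -9242218194944 / 684995025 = -13492.39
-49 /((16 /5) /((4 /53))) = -245 /212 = -1.16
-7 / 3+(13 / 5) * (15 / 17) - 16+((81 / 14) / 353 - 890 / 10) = -26470163 / 252042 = -105.02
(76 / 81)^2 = 5776 / 6561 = 0.88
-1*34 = -34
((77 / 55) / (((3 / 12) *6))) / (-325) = -0.00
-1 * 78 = -78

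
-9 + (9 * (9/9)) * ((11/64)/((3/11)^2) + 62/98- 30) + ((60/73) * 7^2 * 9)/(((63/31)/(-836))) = -34192288357/228928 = -149358.26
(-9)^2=81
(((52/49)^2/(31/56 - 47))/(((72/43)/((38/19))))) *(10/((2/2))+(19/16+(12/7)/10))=-92450774/281025045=-0.33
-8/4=-2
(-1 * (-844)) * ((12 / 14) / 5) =5064 / 35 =144.69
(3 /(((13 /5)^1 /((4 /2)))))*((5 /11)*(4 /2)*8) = 16.78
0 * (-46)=0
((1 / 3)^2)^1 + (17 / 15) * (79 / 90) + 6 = 7.11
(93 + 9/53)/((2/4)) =9876/53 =186.34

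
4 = 4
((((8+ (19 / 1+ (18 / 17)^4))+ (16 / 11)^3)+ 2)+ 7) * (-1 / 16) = -1120954327 / 444665804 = -2.52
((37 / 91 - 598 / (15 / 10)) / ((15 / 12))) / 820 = -4349 / 11193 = -0.39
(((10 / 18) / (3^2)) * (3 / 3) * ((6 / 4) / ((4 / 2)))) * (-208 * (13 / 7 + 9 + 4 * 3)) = -41600 / 189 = -220.11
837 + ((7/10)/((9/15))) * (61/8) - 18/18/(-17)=690299/816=845.95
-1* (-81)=81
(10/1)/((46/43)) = 215/23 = 9.35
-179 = -179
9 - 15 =-6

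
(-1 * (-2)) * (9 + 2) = 22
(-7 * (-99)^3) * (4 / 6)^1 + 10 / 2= 4528067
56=56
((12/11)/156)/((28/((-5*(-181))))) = 905/4004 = 0.23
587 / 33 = 17.79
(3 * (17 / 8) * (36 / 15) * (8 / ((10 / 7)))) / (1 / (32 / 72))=952 / 25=38.08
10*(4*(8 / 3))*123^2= 1613760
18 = 18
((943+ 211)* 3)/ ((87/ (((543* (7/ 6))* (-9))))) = -6579531/ 29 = -226880.38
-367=-367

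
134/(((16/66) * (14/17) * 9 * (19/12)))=12529/266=47.10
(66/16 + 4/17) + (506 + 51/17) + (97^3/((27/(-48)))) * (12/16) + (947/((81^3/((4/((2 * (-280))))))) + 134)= -3076697885180603/2529659160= -1216249.97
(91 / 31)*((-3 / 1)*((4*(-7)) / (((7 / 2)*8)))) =273 / 31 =8.81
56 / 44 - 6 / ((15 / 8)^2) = -358 / 825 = -0.43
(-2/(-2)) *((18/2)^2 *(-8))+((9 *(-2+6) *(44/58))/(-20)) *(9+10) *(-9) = -60102/145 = -414.50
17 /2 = 8.50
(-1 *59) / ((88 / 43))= -2537 / 88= -28.83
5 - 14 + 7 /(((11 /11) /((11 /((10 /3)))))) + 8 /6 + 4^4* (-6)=-45617 /30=-1520.57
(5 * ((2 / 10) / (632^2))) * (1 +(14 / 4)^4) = 2417 / 6390784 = 0.00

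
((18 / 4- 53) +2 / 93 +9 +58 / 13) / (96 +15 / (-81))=-762039 / 2085122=-0.37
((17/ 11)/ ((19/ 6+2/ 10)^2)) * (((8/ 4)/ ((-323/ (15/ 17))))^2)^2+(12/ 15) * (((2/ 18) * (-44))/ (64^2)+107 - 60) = 2599091572460600920300783/ 69126531348104605013760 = 37.60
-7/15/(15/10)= -14/45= -0.31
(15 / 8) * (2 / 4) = 15 / 16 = 0.94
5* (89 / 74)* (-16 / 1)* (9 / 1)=-32040 / 37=-865.95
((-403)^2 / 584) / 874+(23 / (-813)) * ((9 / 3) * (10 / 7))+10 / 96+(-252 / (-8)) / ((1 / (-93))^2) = 272443.80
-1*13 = -13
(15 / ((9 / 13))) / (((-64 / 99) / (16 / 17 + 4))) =-45045 / 272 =-165.61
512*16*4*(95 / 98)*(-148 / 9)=-230359040 / 441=-522356.10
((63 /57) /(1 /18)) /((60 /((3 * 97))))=18333 /190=96.49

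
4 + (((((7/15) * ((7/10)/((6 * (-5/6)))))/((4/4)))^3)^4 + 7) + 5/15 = 358998656272888375174981380566414401/31676352024078369140625000000000000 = 11.33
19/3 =6.33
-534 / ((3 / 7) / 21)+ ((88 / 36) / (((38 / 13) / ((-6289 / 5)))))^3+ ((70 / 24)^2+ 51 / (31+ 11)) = -11877358837785269 / 10206000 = -1163762378.78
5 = 5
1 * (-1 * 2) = -2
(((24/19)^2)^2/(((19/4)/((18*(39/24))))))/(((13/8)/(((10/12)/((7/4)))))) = 79626240/17332693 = 4.59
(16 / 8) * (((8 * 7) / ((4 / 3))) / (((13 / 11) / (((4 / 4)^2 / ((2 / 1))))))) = 462 / 13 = 35.54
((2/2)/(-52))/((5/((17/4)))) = -17/1040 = -0.02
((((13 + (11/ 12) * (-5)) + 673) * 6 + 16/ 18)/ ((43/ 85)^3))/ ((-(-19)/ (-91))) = -4113666568375/ 27191394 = -151285.61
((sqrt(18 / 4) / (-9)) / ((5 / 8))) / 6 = -2* sqrt(2) / 45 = -0.06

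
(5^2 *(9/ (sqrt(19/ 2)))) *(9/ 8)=82.12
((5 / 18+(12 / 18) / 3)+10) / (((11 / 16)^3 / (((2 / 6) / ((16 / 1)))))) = 896 / 1331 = 0.67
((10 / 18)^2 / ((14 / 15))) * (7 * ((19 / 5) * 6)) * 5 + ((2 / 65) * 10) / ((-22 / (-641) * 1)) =351163 / 1287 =272.85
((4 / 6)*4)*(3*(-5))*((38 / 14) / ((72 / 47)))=-4465 / 63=-70.87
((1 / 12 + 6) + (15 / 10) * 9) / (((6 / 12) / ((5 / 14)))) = 1175 / 84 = 13.99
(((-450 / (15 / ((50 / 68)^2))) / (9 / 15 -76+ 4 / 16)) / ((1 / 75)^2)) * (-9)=-527343750 / 48263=-10926.46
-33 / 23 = -1.43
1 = 1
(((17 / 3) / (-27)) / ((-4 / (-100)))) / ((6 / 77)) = -32725 / 486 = -67.34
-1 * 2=-2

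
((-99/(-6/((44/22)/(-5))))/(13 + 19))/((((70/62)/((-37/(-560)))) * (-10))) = 37851/31360000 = 0.00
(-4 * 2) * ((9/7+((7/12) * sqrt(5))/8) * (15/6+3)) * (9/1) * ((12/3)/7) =-14256/49-33 * sqrt(5)/2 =-327.83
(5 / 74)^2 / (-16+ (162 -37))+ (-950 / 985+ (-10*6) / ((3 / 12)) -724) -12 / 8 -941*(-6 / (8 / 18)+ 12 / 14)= 8996898223715 / 823103036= 10930.46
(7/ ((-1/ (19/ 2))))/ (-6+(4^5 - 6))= -133/ 2024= -0.07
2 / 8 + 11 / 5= 49 / 20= 2.45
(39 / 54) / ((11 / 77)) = 91 / 18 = 5.06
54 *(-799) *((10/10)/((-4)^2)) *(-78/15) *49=13742001/20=687100.05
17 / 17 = 1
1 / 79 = 0.01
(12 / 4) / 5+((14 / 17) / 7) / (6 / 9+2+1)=591 / 935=0.63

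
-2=-2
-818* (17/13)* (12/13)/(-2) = 83436/169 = 493.70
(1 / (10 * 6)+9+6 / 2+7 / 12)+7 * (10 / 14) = 88 / 5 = 17.60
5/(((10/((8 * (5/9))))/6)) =40/3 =13.33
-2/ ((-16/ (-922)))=-461/ 4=-115.25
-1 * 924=-924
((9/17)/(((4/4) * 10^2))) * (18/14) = 81/11900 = 0.01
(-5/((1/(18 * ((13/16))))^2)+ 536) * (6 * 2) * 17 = -1741191/16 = -108824.44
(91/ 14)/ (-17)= -13/ 34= -0.38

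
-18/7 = -2.57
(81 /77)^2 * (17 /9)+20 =130973 /5929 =22.09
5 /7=0.71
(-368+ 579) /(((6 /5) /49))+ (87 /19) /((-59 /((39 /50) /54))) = 965834791 /112100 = 8615.83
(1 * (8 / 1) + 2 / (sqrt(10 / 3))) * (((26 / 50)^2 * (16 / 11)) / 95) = 2704 * sqrt(30) / 3265625 + 21632 / 653125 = 0.04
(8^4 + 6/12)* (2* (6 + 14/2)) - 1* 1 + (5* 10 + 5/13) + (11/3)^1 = 4155920/39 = 106562.05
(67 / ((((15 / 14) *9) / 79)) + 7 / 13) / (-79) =-964271 / 138645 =-6.95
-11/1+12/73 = -791/73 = -10.84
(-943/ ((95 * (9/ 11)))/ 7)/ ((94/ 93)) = -321563/ 187530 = -1.71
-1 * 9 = -9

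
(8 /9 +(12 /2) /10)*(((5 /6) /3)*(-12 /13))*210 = -9380 /117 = -80.17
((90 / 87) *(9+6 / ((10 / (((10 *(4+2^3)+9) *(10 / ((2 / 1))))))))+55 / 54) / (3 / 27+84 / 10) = 48.25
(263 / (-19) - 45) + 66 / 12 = -53.34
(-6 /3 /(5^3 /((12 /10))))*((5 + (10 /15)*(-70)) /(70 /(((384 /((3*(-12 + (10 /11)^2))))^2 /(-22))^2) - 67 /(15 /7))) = -174151532544 /6378163768403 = -0.03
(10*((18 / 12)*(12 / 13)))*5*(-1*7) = -6300 / 13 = -484.62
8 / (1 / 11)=88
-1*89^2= -7921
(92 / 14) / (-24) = -23 / 84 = -0.27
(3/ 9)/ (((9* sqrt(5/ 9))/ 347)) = 347* sqrt(5)/ 45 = 17.24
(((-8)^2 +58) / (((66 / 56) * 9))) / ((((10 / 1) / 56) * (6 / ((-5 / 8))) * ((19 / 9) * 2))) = -2989 / 1881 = -1.59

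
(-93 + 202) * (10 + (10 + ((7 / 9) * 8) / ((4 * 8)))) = 79243 / 36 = 2201.19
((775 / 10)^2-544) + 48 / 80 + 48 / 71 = 7758207 / 1420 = 5463.53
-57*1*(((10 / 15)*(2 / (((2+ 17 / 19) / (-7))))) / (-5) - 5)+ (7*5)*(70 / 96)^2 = 169077793 / 633600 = 266.85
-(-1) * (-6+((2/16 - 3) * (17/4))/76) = -14983/2432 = -6.16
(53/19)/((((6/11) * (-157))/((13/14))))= -0.03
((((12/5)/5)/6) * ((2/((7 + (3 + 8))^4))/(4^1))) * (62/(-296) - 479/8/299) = -1343/8602588800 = -0.00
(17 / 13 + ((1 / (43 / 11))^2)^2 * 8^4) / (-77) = -837723585 / 3422219801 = -0.24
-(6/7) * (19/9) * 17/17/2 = -19/21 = -0.90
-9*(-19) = 171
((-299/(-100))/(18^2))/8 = 299/259200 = 0.00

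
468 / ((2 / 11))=2574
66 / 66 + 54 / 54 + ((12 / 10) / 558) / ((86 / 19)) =79999 / 39990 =2.00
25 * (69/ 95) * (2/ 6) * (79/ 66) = 9085/ 1254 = 7.24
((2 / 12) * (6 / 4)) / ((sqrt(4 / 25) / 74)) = 185 / 4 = 46.25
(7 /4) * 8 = 14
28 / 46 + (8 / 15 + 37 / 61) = 36799 / 21045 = 1.75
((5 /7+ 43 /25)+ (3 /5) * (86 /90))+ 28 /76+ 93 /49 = 5.27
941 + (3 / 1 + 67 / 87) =82195 / 87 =944.77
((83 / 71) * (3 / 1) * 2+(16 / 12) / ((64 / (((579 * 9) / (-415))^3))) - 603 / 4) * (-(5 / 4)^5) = 375483604371675 / 665139232768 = 564.52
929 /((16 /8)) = 929 /2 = 464.50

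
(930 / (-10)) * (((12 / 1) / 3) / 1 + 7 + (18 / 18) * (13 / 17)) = -18600 / 17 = -1094.12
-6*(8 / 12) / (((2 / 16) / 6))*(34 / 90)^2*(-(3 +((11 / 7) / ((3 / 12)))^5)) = 610244613184 / 2268945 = 268955.23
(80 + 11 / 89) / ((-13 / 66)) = -470646 / 1157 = -406.78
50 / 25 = 2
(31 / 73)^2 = 961 / 5329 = 0.18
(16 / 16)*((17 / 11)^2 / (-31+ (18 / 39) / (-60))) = -37570 / 487751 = -0.08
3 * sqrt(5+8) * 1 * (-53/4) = -159 * sqrt(13)/4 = -143.32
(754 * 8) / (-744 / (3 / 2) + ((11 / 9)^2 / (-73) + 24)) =-35667216 / 2791057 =-12.78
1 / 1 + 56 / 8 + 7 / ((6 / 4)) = 12.67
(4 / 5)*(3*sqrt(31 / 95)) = 12*sqrt(2945) / 475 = 1.37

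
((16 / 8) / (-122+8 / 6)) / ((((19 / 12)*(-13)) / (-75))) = -2700 / 44707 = -0.06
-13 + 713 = 700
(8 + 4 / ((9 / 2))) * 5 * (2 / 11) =800 / 99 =8.08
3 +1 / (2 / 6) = 6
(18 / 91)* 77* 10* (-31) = -4721.54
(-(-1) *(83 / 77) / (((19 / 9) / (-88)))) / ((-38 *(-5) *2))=-1494 / 12635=-0.12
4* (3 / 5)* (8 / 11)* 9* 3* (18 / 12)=3888 / 55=70.69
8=8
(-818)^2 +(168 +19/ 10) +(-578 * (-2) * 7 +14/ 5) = 6773887/ 10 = 677388.70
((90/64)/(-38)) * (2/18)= -5/1216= -0.00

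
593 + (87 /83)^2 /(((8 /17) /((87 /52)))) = 1710628183 /2865824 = 596.91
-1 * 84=-84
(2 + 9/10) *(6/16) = 87/80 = 1.09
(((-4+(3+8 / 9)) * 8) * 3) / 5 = -8 / 15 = -0.53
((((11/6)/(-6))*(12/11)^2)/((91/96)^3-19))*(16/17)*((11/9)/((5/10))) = 12582912/272959021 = 0.05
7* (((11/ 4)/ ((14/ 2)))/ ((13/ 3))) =33/ 52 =0.63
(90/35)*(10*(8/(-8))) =-180/7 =-25.71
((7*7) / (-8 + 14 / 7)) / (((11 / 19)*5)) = -2.82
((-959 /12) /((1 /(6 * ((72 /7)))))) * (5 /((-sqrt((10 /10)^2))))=24660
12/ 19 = 0.63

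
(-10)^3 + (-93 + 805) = -288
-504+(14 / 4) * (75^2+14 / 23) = 882539 / 46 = 19185.63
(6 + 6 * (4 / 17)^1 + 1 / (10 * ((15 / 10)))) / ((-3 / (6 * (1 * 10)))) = -7628 / 51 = -149.57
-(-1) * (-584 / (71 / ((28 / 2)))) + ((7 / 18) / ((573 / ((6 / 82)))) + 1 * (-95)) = -2103233821 / 10008018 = -210.15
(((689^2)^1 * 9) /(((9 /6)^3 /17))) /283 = 64562056 /849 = 76044.82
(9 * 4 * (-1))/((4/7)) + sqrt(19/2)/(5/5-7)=-63-sqrt(38)/12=-63.51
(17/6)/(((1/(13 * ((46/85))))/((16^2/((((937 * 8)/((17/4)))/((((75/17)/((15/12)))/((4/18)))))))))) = 43056/937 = 45.95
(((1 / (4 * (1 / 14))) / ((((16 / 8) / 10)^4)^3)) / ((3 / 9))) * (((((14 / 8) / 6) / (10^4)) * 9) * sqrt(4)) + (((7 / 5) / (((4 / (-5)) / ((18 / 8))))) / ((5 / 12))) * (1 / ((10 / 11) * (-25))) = 107666048889 / 80000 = 1345825.61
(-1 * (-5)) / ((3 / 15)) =25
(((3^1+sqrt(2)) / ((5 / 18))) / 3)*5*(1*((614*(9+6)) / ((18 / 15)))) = 203274.53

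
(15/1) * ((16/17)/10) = 24/17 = 1.41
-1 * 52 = -52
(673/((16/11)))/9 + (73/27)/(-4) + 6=24509/432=56.73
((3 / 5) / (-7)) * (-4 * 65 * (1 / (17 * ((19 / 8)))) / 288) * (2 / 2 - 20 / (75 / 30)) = -13 / 969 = -0.01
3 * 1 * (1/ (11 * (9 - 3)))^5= 1/ 417444192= 0.00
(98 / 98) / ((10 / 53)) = 53 / 10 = 5.30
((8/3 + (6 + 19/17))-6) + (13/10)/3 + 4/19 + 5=30453/3230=9.43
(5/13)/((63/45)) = 25/91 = 0.27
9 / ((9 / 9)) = 9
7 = 7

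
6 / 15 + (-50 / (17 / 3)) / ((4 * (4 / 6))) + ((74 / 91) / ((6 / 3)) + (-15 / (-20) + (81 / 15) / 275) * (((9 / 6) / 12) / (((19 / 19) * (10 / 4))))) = -419256049 / 170170000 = -2.46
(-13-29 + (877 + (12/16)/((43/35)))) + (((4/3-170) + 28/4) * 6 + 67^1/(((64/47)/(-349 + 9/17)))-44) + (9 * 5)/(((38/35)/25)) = -16288.05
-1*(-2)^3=8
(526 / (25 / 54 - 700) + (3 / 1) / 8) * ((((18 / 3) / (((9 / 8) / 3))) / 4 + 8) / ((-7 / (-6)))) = -1025163 / 264425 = -3.88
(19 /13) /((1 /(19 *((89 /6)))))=32129 /78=411.91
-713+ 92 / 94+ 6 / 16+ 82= -236747 / 376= -629.65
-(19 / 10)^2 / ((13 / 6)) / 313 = -1083 / 203450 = -0.01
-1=-1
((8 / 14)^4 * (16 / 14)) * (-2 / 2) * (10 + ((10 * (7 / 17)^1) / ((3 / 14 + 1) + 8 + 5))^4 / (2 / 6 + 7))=-29510212087765626880 / 24215357015267658317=-1.22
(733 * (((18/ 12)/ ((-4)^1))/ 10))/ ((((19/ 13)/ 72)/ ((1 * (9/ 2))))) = -2315547/ 380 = -6093.54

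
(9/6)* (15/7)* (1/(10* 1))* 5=45/28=1.61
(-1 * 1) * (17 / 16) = -1.06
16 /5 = 3.20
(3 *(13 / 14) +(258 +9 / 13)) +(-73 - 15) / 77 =47381 / 182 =260.34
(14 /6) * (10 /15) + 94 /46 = 745 /207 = 3.60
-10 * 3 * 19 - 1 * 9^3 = -1299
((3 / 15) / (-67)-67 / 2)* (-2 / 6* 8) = 89.34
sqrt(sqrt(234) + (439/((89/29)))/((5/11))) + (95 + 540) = sqrt(594075 * sqrt(26) + 62318245)/445 + 635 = 653.17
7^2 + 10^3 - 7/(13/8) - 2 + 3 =13594/13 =1045.69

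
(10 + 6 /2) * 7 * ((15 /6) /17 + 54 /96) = 17563 /272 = 64.57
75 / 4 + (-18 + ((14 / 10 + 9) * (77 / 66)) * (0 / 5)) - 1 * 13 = -49 / 4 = -12.25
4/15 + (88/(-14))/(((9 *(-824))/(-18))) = 0.25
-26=-26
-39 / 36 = -13 / 12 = -1.08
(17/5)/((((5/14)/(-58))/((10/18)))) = -13804/45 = -306.76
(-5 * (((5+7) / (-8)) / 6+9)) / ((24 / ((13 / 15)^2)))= -1183 / 864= -1.37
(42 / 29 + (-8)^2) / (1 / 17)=32266 / 29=1112.62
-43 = -43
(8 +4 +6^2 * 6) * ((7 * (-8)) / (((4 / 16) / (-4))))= 204288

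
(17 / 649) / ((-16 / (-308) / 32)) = 16.14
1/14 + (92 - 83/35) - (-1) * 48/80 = 90.30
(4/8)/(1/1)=0.50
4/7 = 0.57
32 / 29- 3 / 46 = 1385 / 1334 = 1.04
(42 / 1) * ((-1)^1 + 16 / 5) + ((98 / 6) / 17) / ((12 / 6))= 47369 / 510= 92.88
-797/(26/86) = -34271/13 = -2636.23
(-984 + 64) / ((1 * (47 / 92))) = -84640 / 47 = -1800.85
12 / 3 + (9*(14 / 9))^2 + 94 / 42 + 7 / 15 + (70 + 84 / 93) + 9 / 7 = 894779 / 3255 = 274.89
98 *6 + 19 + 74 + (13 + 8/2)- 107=591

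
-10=-10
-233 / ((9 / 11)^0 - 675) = 233 / 674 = 0.35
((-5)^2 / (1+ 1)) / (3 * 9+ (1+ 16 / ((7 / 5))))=175 / 552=0.32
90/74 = 45/37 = 1.22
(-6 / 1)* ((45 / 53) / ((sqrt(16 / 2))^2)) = -135 / 212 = -0.64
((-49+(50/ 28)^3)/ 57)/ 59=-118831/ 9228072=-0.01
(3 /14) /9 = 1 /42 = 0.02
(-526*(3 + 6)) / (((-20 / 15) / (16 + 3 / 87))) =3301965 / 58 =56930.43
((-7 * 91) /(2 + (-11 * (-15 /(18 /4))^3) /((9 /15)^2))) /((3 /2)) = -51597 /137743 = -0.37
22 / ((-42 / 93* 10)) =-4.87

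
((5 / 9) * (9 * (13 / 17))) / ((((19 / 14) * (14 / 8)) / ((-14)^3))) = -1426880 / 323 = -4417.59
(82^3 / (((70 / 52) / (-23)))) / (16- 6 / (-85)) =-2802603544 / 4781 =-586196.10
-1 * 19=-19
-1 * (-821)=821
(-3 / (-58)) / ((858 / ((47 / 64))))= 47 / 1061632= 0.00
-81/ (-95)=81/ 95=0.85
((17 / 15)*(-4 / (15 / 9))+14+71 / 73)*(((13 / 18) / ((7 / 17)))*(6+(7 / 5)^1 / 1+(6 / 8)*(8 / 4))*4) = 439818509 / 574875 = 765.07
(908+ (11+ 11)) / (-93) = -10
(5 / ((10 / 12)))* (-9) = -54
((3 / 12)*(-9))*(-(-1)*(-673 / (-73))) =-6057 / 292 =-20.74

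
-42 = -42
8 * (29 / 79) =232 / 79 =2.94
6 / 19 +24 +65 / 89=42353 / 1691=25.05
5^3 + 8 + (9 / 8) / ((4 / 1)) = 4265 / 32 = 133.28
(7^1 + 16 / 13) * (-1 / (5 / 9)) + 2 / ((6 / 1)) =-2824 / 195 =-14.48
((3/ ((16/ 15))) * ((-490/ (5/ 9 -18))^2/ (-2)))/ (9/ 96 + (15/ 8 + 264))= -4.17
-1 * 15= -15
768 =768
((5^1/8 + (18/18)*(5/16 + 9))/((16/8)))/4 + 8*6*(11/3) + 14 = 24479/128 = 191.24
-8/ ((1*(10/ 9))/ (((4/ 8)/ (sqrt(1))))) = -18/ 5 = -3.60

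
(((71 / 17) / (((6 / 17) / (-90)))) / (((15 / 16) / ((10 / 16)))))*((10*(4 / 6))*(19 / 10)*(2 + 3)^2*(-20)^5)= 2158400000000 / 3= 719466666666.67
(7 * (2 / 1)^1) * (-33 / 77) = -6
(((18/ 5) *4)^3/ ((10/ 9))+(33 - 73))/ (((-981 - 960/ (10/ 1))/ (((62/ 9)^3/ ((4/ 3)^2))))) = -24646332628/ 54523125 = -452.03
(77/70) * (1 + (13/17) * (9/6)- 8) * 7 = -45.07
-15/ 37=-0.41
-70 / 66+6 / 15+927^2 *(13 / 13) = 859328.34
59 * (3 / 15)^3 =59 / 125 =0.47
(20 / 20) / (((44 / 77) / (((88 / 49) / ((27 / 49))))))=154 / 27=5.70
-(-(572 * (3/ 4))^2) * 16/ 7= 2944656/ 7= 420665.14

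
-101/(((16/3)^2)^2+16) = -8181/66832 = -0.12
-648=-648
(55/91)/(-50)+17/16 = 7647/7280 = 1.05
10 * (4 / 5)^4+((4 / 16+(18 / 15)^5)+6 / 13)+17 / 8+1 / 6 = 9.59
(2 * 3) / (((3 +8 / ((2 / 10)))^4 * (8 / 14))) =21 / 6837602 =0.00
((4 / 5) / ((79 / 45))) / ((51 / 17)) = 12 / 79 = 0.15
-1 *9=-9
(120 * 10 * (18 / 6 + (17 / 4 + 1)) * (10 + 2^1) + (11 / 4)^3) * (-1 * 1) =-7604531 / 64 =-118820.80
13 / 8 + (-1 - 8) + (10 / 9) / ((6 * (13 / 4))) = -20549 / 2808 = -7.32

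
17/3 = 5.67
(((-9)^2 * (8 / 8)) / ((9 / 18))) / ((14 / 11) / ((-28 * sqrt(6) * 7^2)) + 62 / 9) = 4715172 * sqrt(6) / 8934101765 + 210095490528 / 8934101765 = 23.52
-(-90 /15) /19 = 6 /19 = 0.32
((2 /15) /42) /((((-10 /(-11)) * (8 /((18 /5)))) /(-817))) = -8987 /7000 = -1.28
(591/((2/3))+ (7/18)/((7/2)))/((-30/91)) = -1452269/540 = -2689.39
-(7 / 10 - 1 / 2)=-1 / 5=-0.20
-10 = -10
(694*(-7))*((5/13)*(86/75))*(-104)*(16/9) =53476864/135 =396124.92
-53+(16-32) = -69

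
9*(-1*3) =-27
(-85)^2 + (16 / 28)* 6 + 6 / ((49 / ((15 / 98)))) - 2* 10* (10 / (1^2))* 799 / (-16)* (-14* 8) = -2668403098 / 2401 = -1111371.55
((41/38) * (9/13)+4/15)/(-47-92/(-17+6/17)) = -2125613/86971170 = -0.02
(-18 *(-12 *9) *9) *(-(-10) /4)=43740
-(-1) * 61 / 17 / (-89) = -61 / 1513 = -0.04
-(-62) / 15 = 62 / 15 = 4.13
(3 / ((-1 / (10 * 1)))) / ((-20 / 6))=9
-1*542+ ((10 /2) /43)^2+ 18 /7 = -6981649 /12943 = -539.42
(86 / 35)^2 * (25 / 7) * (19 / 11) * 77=140524 / 49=2867.84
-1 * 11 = -11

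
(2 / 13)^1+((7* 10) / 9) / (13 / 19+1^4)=8933 / 1872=4.77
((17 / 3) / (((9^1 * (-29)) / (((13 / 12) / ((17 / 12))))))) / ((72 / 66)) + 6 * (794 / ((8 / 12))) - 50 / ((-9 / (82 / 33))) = 740007203 / 103356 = 7159.79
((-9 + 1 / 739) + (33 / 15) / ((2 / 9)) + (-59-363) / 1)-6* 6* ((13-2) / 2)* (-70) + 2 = 13440.90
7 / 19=0.37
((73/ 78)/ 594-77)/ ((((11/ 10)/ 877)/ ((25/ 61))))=-391086200875/ 15544386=-25159.32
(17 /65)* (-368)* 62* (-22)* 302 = 2577021568 /65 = 39646485.66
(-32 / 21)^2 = 1024 / 441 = 2.32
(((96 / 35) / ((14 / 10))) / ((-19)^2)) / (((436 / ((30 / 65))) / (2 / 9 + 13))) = 272 / 3580759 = 0.00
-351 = -351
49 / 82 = 0.60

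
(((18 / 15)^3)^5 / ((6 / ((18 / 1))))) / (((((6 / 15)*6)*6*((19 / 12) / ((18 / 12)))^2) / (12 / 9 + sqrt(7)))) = 11.46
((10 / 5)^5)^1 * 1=32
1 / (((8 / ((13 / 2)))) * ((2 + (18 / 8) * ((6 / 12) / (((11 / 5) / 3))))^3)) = 553696 / 30080231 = 0.02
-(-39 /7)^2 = -1521 /49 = -31.04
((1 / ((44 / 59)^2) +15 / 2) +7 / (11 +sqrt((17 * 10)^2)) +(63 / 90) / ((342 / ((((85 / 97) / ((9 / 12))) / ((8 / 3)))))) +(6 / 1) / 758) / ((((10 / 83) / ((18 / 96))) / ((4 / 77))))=1708727119779821 / 2261624208708480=0.76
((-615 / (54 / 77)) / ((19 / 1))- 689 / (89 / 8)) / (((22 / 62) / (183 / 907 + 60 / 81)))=-2354009009159 / 8199358002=-287.10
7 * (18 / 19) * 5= 630 / 19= 33.16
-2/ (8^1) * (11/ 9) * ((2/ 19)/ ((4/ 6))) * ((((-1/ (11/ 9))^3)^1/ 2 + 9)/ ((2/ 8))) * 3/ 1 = -23229/ 4598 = -5.05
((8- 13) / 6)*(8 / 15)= -4 / 9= -0.44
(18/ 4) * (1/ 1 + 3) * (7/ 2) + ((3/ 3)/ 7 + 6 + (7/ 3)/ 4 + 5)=6277/ 84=74.73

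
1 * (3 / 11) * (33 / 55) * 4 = 36 / 55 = 0.65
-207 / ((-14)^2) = -207 / 196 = -1.06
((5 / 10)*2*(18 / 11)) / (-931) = -18 / 10241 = -0.00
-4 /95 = -0.04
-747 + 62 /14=-5198 /7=-742.57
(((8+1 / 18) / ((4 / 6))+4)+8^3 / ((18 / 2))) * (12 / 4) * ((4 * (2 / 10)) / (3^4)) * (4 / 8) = 2627 / 2430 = 1.08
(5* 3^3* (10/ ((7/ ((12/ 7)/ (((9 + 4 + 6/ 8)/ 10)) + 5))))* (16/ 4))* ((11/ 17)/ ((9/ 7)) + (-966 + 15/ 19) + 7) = -803478273000/ 174097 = -4615118.43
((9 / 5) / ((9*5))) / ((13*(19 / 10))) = 2 / 1235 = 0.00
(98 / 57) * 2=196 / 57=3.44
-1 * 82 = -82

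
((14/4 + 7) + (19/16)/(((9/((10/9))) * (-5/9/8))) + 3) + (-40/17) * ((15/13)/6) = 43505/3978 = 10.94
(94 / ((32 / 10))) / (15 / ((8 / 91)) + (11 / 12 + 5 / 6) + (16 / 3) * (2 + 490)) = 235 / 22371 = 0.01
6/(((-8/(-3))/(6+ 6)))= 27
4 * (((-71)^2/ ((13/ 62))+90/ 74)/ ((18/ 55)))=1272110290/ 4329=293857.77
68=68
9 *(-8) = -72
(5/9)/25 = 1/45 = 0.02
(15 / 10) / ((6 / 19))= 19 / 4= 4.75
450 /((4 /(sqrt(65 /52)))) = 225 * sqrt(5) /4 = 125.78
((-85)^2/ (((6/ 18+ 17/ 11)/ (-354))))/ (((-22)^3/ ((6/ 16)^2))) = 34528275/ 1920512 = 17.98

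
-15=-15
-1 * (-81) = 81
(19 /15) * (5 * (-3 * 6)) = -114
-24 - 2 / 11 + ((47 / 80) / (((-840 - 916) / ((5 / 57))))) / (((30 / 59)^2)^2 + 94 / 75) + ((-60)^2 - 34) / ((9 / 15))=125104752635451471737 / 21135588907475328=5919.15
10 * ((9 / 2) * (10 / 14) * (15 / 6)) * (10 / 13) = 5625 / 91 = 61.81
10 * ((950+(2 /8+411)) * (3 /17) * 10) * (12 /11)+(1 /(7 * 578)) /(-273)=28945916999 /1104558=26205.88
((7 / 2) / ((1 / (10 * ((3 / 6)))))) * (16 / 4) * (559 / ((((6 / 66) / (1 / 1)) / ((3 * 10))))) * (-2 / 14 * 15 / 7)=-3952928.57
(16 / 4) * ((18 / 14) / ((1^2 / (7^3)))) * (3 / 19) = 5292 / 19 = 278.53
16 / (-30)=-0.53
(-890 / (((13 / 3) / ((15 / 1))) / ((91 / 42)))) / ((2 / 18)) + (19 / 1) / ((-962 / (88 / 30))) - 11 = -433520908 / 7215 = -60086.06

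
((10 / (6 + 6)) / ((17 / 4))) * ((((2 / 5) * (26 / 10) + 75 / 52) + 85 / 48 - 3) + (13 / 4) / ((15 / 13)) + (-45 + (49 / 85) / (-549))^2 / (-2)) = -456785242504397 / 2310021656280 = -197.74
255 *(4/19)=1020/19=53.68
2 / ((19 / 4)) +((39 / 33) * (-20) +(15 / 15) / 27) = -130795 / 5643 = -23.18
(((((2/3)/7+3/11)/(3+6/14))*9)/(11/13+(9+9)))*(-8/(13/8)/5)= -136/2695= -0.05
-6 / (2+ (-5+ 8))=-6 / 5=-1.20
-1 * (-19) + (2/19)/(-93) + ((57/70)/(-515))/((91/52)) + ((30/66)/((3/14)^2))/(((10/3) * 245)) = 15540513729/817487825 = 19.01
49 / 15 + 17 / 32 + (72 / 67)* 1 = 156701 / 32160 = 4.87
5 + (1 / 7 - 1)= 29 / 7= 4.14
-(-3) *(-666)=-1998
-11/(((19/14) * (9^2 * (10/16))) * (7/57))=-176/135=-1.30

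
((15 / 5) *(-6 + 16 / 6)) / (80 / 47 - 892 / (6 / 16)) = 705 / 167576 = 0.00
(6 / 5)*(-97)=-582 / 5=-116.40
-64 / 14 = -32 / 7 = -4.57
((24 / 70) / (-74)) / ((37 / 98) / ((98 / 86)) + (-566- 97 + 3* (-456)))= 4116 / 1803985135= 0.00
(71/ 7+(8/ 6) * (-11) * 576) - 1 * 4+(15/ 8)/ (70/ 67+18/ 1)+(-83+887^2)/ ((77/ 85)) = 61450577371/ 71456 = 859977.85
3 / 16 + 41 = 659 / 16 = 41.19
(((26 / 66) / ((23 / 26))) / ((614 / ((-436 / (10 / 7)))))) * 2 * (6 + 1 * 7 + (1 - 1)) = -6705244 / 1165065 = -5.76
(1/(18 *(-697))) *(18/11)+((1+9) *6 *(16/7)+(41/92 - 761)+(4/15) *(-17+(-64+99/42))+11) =-15636796051/24687740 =-633.38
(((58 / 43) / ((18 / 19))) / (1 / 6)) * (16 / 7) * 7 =17632 / 129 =136.68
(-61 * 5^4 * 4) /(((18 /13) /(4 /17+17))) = -290436250 /153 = -1898276.14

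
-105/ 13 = -8.08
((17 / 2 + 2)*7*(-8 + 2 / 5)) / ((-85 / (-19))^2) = -1008273 / 36125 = -27.91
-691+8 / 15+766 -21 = 818 / 15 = 54.53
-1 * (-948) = 948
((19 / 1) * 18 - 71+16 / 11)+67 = 3734 / 11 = 339.45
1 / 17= 0.06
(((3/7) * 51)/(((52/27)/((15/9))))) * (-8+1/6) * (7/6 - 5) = 826965/1456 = 567.97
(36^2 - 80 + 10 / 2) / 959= 1221 / 959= 1.27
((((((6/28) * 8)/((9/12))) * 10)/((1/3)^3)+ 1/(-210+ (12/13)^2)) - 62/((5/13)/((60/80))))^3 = 28920461434261284361753007/236665506709303875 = 122199731.75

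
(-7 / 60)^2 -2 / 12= -551 / 3600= -0.15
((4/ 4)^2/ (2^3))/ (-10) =-1/ 80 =-0.01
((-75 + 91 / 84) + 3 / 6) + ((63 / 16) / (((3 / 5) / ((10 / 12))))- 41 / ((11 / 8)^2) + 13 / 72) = -3117269 / 34848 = -89.45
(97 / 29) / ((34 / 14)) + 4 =2651 / 493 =5.38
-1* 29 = -29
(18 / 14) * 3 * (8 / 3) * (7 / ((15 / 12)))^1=288 / 5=57.60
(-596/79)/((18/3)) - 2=-772/237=-3.26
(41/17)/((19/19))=2.41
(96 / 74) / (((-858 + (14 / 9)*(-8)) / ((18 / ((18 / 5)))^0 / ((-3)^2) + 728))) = -157272 / 144929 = -1.09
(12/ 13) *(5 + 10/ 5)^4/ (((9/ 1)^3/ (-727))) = -6982108/ 3159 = -2210.23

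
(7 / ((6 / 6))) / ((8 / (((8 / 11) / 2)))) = 7 / 22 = 0.32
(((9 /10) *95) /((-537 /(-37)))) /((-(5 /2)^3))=-8436 /22375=-0.38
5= 5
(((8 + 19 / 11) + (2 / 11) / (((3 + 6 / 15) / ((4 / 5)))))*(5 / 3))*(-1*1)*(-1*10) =30450 / 187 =162.83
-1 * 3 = -3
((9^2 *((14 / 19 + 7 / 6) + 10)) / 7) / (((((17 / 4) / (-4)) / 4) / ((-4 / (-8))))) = -586224 / 2261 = -259.28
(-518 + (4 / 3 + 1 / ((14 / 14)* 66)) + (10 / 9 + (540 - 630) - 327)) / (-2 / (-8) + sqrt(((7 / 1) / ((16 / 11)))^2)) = -1477144 / 8019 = -184.21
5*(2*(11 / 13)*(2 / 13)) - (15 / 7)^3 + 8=-31179 / 57967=-0.54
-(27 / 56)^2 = -0.23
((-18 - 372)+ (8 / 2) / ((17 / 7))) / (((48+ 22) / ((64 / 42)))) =-105632 / 12495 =-8.45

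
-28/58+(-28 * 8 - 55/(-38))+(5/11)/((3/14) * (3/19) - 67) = -48161315915/215929186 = -223.04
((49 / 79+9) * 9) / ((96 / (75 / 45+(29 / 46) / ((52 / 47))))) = 1524655 / 755872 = 2.02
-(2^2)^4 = -256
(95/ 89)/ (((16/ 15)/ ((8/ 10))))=285/ 356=0.80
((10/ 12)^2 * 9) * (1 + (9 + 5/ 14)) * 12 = 10875/ 14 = 776.79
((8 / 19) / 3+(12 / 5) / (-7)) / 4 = -101 / 1995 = -0.05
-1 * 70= -70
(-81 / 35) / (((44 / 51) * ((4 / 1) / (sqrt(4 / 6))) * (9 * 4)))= -153 * sqrt(6) / 24640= -0.02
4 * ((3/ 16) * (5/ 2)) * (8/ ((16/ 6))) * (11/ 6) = 165/ 16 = 10.31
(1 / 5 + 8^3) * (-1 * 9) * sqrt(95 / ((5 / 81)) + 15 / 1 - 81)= -23049 * sqrt(1473) / 5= -176922.66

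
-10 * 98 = -980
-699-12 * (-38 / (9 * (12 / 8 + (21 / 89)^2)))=-49272581 / 73935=-666.43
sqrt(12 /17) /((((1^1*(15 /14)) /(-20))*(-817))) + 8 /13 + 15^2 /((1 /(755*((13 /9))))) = 112*sqrt(51) /41667 + 3189883 /13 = 245375.63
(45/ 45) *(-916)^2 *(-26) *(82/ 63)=-1788867392/ 63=-28394720.51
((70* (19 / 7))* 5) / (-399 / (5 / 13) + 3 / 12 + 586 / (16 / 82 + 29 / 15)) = -24871000 / 19944787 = -1.25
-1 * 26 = -26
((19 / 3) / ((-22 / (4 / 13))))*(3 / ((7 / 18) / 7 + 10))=-0.03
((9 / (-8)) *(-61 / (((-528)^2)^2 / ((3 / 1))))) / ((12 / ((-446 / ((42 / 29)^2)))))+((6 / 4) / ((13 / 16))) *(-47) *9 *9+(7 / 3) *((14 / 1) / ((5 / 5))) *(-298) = -53113653639170052031 / 3168510104567808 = -16762.97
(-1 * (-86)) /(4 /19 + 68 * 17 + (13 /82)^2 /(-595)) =6537274520 /87889131829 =0.07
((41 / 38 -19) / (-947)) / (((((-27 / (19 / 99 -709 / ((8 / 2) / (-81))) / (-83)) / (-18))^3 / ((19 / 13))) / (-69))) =548661810637059473405786050421 / 573376847472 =956895649093770832.07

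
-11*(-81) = 891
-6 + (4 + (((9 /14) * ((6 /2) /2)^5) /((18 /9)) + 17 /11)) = 1.99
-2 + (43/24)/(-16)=-811/384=-2.11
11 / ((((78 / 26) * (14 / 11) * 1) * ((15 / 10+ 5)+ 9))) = 121 / 651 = 0.19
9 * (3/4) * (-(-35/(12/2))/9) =35/8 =4.38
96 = 96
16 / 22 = 0.73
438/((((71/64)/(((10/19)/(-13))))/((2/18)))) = -93440/52611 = -1.78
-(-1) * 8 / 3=8 / 3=2.67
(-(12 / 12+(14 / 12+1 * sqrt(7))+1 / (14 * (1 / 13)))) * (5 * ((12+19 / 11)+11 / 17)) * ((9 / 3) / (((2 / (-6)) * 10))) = 12096 * sqrt(7) / 187+37440 / 187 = 371.35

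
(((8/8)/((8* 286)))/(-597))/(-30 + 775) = -1/1017622320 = -0.00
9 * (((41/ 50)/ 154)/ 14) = 369/ 107800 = 0.00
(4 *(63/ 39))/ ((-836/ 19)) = -21/ 143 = -0.15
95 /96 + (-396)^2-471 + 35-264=14987231 /96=156116.99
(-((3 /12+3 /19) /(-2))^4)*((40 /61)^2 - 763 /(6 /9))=7863013869049 /3972501020672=1.98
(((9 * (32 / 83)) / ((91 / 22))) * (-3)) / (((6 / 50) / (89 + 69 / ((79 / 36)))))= -1507176000 / 596687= -2525.91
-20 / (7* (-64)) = 5 / 112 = 0.04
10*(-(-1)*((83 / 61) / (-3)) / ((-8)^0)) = -830 / 183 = -4.54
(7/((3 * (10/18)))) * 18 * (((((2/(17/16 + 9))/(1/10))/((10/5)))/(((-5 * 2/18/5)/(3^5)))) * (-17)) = 64245312/23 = 2793274.43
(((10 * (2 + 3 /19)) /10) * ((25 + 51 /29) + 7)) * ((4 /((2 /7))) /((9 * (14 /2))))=80278 /4959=16.19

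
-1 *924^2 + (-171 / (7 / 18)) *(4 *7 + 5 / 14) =-42446007 / 49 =-866245.04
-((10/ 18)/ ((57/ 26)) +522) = -267916/ 513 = -522.25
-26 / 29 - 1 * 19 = -19.90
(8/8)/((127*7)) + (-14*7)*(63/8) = -2744339/3556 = -771.75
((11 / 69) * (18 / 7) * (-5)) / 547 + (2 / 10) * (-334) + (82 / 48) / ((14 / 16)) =-85668979 / 1321005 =-64.85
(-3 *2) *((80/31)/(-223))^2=-38400/47789569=-0.00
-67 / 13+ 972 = 966.85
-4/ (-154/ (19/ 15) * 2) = 0.02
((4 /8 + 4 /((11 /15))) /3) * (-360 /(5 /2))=-3144 /11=-285.82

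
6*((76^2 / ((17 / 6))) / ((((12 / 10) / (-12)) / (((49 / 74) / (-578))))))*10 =254721600 / 181781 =1401.26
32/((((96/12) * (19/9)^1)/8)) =288/19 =15.16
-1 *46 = -46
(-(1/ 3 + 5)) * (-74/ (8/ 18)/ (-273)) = -296/ 91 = -3.25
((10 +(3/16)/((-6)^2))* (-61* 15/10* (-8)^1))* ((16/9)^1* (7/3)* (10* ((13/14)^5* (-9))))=-217542425165/115248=-1887602.61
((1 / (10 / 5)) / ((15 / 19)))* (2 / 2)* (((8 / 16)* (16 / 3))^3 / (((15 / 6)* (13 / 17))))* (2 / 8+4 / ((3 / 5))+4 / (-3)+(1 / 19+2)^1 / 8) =2897344 / 78975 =36.69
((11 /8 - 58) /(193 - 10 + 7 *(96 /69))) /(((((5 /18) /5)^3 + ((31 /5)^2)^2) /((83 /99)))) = -43779335625 /262636303655011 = -0.00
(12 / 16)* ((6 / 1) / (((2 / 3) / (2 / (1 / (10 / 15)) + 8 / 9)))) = 15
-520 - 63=-583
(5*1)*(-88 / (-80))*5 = 55 / 2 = 27.50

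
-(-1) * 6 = 6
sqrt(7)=2.65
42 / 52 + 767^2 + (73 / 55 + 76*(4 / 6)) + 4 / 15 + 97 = 2524403603 / 4290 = 588439.07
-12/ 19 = -0.63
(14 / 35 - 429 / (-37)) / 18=2219 / 3330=0.67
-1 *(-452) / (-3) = -452 / 3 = -150.67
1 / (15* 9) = 1 / 135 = 0.01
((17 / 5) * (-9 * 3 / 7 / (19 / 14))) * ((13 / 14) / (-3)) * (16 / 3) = 15.95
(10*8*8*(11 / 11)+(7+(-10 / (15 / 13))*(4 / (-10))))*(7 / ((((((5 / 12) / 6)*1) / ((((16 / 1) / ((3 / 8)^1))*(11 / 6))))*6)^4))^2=1890486536454586999406883638345728 / 38443359375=49175893241109004912682.23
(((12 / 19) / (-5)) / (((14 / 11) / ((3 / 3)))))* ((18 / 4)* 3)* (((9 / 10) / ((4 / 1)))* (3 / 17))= -24057 / 452200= -0.05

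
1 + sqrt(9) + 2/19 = 78/19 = 4.11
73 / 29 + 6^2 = 1117 / 29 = 38.52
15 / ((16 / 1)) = 15 / 16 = 0.94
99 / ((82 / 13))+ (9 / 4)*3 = 3681 / 164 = 22.45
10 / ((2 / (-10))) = -50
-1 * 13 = -13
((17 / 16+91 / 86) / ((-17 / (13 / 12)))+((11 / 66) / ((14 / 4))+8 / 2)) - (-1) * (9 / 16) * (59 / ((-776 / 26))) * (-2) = 6.14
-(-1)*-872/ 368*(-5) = 11.85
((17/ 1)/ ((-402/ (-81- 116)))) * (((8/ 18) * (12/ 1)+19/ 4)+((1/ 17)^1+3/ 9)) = 420989/ 4824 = 87.27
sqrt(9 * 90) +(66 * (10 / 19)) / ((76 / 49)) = 50.86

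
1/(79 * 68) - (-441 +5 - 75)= 2745093/5372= 511.00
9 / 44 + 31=1373 / 44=31.20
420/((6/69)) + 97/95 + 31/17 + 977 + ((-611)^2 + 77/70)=1224596181/3230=379131.94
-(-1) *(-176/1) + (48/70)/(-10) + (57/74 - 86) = -3383813/12950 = -261.30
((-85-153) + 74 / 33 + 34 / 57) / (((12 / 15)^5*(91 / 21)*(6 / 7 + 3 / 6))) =-124053125 / 1016576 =-122.03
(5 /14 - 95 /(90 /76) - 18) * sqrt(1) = -12331 /126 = -97.87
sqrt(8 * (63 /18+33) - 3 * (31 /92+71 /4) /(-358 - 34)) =2 * sqrt(1893130) /161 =17.09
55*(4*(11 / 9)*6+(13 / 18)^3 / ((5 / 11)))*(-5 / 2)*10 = -41472.90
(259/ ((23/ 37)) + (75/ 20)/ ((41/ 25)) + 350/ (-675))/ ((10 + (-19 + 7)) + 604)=0.70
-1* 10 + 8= -2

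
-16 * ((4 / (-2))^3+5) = 48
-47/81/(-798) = 47/64638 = 0.00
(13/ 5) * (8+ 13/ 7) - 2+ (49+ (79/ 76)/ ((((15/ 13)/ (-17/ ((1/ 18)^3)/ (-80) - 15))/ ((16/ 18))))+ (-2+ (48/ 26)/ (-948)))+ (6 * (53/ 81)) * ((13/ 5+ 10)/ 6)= 32554385918/ 30732975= 1059.27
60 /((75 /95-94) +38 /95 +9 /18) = -11400 /17539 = -0.65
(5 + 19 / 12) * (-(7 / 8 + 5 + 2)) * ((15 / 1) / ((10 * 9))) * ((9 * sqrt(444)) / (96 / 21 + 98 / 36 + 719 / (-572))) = -44837793 * sqrt(111) / 1740296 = -271.45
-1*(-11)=11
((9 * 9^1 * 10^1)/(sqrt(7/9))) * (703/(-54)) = -31635 * sqrt(7)/7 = -11956.91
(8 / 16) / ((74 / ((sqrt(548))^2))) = 137 / 37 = 3.70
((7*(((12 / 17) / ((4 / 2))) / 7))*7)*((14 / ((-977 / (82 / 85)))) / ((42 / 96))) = -110208 / 1411765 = -0.08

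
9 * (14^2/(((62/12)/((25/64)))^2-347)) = -9922500/967811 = -10.25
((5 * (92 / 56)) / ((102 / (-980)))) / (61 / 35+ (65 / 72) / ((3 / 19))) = -10143000 / 958817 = -10.58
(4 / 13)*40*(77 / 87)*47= 579040 / 1131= 511.97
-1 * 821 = -821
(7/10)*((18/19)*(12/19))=756/1805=0.42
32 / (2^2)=8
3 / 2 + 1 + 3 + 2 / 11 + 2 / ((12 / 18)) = 191 / 22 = 8.68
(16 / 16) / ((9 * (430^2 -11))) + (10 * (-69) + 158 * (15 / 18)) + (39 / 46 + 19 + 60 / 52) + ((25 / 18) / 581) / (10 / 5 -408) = -126124474093494473 / 234723694851828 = -537.33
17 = 17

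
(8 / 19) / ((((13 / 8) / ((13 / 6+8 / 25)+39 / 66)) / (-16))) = -2599936 / 203775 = -12.76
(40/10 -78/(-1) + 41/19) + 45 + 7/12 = 29581/228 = 129.74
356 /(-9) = -356 /9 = -39.56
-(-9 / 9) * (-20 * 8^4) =-81920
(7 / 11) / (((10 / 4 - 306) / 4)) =-56 / 6677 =-0.01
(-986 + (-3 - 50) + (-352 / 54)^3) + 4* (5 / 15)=-25876169 / 19683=-1314.65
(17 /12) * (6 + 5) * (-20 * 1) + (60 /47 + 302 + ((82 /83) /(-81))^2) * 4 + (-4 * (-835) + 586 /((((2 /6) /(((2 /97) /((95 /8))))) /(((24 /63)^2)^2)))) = 199357015000283721439 /47001485052031545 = 4241.50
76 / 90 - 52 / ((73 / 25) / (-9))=529274 / 3285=161.12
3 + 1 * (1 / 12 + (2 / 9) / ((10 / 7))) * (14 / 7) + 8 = 1033 / 90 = 11.48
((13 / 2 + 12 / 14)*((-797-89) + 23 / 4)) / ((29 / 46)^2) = -27406961 / 1682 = -16294.27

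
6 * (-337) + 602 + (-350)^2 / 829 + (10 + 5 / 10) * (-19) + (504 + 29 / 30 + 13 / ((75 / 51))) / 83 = -7562961808 / 5160525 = -1465.54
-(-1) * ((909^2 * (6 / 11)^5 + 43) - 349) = 6375879450 / 161051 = 39589.20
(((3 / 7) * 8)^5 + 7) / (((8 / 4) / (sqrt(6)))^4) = 72722457 / 67228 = 1081.73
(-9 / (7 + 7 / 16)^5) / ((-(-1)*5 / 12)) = -0.00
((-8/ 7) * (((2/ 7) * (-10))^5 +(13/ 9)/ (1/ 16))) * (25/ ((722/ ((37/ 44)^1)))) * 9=50.10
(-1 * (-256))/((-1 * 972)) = -64/243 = -0.26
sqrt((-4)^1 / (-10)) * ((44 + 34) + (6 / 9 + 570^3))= 555579236 * sqrt(10) / 15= 117126387.10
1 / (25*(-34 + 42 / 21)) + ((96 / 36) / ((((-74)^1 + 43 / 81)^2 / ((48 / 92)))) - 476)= -476.00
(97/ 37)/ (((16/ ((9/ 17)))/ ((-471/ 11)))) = -411183/ 110704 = -3.71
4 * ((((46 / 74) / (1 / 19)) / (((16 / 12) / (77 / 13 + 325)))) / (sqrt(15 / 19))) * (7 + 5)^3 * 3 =9745785216 * sqrt(285) / 2405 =68410723.77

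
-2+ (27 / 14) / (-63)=-199 / 98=-2.03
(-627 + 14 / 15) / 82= -7.63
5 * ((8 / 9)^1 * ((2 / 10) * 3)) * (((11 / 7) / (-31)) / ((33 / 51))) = -136 / 651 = -0.21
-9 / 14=-0.64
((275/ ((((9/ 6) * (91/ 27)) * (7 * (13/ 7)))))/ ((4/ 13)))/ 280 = 495/ 10192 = 0.05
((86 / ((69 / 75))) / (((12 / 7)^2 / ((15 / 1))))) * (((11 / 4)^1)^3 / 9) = 350552125 / 317952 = 1102.53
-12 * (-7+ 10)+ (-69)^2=4725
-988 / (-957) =988 / 957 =1.03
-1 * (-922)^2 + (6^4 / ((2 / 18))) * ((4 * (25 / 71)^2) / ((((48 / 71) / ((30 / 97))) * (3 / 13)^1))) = -5775553508 / 6887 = -838616.74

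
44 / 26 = 22 / 13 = 1.69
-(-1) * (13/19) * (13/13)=13/19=0.68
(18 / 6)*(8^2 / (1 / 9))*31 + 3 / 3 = 53569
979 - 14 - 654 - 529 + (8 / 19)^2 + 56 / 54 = -2113010 / 9747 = -216.79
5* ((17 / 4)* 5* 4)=425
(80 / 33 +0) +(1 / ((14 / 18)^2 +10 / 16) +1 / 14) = 1218317 / 368214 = 3.31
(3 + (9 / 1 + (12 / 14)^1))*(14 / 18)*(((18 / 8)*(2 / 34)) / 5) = 9 / 34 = 0.26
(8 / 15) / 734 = 4 / 5505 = 0.00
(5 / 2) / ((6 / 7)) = 35 / 12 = 2.92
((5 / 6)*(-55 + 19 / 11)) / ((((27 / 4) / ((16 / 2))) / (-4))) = 187520 / 891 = 210.46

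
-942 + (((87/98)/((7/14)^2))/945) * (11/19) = -276254992/293265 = -942.00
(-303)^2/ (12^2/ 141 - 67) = -1391.49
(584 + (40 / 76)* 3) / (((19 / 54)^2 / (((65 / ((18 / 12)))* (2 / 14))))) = 1405881360 / 48013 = 29281.26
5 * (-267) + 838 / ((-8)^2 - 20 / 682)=-14417966 / 10907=-1321.90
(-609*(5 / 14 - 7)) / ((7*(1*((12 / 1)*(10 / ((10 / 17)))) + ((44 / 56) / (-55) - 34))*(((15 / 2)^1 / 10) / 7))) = 377580 / 11899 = 31.73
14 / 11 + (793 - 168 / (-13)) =115429 / 143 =807.20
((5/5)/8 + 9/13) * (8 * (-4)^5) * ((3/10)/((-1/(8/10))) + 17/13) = -6040576/845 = -7148.61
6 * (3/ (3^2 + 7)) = 9/ 8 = 1.12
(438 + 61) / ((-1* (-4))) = 499 / 4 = 124.75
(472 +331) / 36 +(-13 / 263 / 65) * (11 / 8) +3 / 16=4259087 / 189360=22.49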